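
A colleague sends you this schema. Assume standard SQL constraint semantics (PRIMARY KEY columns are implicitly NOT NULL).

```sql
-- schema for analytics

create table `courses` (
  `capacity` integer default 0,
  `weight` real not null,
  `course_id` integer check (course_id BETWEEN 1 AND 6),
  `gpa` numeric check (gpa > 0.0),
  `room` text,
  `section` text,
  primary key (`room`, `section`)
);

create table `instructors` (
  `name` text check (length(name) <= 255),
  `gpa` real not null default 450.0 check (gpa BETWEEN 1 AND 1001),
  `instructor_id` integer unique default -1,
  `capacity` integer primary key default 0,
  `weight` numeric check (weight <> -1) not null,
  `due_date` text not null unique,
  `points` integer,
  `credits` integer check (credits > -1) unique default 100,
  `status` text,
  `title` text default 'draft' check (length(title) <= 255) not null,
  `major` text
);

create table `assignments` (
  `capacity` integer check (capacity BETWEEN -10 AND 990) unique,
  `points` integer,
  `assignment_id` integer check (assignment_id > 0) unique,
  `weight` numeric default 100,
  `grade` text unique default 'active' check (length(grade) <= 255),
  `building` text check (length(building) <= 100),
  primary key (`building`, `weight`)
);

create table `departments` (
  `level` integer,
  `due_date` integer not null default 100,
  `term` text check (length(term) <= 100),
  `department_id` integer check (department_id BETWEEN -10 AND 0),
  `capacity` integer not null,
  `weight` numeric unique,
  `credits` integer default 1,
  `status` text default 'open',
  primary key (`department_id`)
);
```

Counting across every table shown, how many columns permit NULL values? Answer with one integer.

courses: 3 nullable (capacity, course_id, gpa — PK (room, section) and explicit NOT NULL columns excluded).
instructors: 6 nullable (name, instructor_id, points, credits, status, major — PK (capacity) and explicit NOT NULL columns excluded).
assignments: 4 nullable (capacity, points, assignment_id, grade — PK (building, weight) and explicit NOT NULL columns excluded).
departments: 5 nullable (level, term, weight, credits, status — PK (department_id) and explicit NOT NULL columns excluded).
Total: 3 + 6 + 4 + 5 = 18.

18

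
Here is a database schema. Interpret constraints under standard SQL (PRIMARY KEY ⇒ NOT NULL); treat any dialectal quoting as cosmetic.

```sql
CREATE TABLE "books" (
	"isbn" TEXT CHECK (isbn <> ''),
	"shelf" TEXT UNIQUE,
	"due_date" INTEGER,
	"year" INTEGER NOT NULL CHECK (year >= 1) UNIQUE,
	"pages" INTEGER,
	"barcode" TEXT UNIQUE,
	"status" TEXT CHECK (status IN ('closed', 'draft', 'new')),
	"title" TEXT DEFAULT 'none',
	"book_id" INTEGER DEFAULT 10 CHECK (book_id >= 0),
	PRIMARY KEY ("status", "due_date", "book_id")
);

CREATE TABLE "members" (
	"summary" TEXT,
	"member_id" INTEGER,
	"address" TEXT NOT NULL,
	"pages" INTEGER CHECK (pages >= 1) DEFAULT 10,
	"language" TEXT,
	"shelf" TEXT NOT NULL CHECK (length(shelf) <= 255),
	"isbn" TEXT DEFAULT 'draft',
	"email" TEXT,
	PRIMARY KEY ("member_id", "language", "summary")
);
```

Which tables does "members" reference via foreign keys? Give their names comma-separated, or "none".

none

No column in members has a REFERENCES clause.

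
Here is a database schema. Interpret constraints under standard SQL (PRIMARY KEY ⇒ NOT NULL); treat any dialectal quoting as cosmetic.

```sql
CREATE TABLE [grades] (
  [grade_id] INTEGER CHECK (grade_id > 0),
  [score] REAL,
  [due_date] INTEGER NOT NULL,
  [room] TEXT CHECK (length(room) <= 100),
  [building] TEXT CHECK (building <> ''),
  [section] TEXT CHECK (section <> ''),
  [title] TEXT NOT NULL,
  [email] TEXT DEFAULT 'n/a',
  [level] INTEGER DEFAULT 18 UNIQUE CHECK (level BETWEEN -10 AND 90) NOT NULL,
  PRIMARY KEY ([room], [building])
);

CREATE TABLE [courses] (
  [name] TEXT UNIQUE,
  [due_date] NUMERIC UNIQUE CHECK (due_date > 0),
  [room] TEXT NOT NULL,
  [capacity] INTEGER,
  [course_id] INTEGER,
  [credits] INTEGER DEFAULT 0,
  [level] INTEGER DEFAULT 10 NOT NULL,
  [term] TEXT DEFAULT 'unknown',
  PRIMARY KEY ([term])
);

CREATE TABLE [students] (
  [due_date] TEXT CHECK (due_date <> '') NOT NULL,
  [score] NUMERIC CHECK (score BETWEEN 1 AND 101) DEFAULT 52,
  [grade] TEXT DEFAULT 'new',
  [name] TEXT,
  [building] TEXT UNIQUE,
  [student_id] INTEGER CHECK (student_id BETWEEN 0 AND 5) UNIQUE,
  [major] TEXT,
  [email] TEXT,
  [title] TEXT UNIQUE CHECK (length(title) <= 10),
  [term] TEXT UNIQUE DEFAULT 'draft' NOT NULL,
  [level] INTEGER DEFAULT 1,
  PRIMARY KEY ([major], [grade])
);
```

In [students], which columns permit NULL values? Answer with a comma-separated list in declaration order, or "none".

- due_date: declared NOT NULL → not nullable.
- score: CHECK does not forbid NULL (a CHECK constraint passes when its expression is NULL) → nullable.
- grade: part of the PRIMARY KEY, which implies NOT NULL → not nullable.
- name: no NOT NULL constraint applies → nullable.
- building: UNIQUE does not imply NOT NULL → nullable.
- student_id: CHECK does not forbid NULL (a CHECK constraint passes when its expression is NULL) → nullable.
- major: part of the PRIMARY KEY, which implies NOT NULL → not nullable.
- email: no NOT NULL constraint applies → nullable.
- title: CHECK does not forbid NULL (a CHECK constraint passes when its expression is NULL) → nullable.
- term: declared NOT NULL → not nullable.
- level: DEFAULT only fills an omitted column; an explicit NULL is still allowed → nullable.

score, name, building, student_id, email, title, level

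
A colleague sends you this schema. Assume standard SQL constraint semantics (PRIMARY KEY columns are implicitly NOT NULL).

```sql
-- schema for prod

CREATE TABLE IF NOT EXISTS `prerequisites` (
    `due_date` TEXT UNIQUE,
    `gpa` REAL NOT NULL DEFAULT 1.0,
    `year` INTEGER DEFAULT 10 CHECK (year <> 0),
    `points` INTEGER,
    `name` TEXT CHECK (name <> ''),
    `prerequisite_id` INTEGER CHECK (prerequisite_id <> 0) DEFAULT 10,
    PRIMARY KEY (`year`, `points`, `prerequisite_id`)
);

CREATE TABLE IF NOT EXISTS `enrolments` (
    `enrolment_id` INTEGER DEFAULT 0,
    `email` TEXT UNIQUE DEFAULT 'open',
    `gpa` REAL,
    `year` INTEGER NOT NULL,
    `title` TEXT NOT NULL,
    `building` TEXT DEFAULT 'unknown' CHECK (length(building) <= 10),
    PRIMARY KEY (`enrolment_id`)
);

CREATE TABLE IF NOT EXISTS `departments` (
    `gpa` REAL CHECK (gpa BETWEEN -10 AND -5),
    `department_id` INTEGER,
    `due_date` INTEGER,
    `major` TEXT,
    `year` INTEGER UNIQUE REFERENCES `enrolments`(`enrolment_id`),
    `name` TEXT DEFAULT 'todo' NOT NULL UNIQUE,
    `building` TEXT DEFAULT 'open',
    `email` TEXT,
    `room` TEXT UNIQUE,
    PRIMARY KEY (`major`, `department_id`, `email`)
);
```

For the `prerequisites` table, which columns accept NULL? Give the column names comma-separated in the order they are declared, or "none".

- due_date: UNIQUE does not imply NOT NULL → nullable.
- gpa: declared NOT NULL → not nullable.
- year: part of the PRIMARY KEY, which implies NOT NULL → not nullable.
- points: part of the PRIMARY KEY, which implies NOT NULL → not nullable.
- name: CHECK does not forbid NULL (a CHECK constraint passes when its expression is NULL) → nullable.
- prerequisite_id: part of the PRIMARY KEY, which implies NOT NULL → not nullable.

due_date, name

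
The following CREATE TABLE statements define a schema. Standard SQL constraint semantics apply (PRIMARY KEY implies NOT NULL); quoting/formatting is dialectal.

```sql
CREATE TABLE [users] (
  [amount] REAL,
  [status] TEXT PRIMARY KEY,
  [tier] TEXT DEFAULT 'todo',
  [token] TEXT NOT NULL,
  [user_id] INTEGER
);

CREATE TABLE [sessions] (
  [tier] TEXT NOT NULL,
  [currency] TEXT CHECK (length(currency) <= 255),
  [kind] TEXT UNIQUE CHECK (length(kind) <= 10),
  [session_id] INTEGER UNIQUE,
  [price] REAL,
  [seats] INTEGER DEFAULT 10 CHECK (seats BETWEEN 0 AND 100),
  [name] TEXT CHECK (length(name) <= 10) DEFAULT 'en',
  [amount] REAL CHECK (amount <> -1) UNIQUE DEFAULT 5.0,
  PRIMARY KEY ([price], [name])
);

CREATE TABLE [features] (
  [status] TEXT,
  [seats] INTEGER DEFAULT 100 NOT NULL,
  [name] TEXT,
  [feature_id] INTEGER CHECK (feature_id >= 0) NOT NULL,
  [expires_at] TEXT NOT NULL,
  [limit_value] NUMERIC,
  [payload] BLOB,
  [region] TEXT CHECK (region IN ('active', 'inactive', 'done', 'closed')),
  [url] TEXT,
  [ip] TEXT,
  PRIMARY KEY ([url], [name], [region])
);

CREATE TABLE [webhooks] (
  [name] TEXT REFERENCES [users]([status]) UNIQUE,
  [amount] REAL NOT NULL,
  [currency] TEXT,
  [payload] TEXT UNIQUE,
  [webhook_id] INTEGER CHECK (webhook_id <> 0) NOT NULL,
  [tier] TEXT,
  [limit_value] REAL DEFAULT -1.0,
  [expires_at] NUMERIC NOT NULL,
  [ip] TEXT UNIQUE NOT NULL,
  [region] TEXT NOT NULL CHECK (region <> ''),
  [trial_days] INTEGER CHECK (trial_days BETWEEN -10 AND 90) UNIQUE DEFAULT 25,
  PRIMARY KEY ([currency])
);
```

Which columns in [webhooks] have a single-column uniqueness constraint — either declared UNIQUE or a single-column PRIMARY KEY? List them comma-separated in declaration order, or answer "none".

name, currency, payload, ip, trial_days

- name: declared UNIQUE → unique.
- amount: no UNIQUE or single-column PK constraint.
- currency: single-column PRIMARY KEY → unique.
- payload: declared UNIQUE → unique.
- webhook_id: no UNIQUE or single-column PK constraint.
- tier: no UNIQUE or single-column PK constraint.
- limit_value: no UNIQUE or single-column PK constraint.
- expires_at: no UNIQUE or single-column PK constraint.
- ip: declared UNIQUE → unique.
- region: no UNIQUE or single-column PK constraint.
- trial_days: declared UNIQUE → unique.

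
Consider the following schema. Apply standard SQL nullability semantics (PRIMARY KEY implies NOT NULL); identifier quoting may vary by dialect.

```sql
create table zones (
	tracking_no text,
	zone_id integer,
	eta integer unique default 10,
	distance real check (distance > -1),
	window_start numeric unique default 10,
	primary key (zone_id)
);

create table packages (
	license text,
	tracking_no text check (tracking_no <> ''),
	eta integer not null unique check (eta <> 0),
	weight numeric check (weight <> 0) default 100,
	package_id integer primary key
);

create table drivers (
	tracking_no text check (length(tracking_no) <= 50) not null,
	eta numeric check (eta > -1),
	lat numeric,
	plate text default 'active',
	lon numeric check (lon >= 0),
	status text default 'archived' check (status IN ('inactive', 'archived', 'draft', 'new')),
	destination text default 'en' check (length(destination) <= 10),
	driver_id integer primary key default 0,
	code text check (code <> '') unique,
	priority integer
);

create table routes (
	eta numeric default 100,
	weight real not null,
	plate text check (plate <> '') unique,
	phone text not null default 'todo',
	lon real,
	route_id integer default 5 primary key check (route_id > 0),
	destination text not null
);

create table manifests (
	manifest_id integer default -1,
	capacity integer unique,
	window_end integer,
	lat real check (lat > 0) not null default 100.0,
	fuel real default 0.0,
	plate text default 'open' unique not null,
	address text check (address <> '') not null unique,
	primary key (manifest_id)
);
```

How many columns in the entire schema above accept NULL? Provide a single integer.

21

zones: 4 nullable (tracking_no, eta, distance, window_start — PK (zone_id) and explicit NOT NULL columns excluded).
packages: 3 nullable (license, tracking_no, weight — PK (package_id) and explicit NOT NULL columns excluded).
drivers: 8 nullable (eta, lat, plate, lon, status, destination, code, priority — PK (driver_id) and explicit NOT NULL columns excluded).
routes: 3 nullable (eta, plate, lon — PK (route_id) and explicit NOT NULL columns excluded).
manifests: 3 nullable (capacity, window_end, fuel — PK (manifest_id) and explicit NOT NULL columns excluded).
Total: 4 + 3 + 8 + 3 + 3 = 21.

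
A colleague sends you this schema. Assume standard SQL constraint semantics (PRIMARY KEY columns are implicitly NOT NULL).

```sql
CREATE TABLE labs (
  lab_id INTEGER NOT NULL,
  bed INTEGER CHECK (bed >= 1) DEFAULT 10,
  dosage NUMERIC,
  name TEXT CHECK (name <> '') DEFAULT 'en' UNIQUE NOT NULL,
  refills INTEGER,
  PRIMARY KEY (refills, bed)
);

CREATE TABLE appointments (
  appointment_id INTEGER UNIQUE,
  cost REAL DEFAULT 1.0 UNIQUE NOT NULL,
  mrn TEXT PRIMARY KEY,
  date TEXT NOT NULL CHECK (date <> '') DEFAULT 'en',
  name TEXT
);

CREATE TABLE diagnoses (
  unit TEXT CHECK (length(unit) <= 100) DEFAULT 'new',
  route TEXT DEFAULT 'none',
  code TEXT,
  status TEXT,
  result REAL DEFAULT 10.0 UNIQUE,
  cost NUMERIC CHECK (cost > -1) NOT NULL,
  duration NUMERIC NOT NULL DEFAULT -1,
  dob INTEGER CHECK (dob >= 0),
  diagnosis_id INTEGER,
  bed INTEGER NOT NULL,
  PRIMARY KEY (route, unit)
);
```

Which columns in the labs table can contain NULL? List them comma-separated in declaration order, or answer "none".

- lab_id: declared NOT NULL → not nullable.
- bed: part of the PRIMARY KEY, which implies NOT NULL → not nullable.
- dosage: no NOT NULL constraint applies → nullable.
- name: declared NOT NULL → not nullable.
- refills: part of the PRIMARY KEY, which implies NOT NULL → not nullable.

dosage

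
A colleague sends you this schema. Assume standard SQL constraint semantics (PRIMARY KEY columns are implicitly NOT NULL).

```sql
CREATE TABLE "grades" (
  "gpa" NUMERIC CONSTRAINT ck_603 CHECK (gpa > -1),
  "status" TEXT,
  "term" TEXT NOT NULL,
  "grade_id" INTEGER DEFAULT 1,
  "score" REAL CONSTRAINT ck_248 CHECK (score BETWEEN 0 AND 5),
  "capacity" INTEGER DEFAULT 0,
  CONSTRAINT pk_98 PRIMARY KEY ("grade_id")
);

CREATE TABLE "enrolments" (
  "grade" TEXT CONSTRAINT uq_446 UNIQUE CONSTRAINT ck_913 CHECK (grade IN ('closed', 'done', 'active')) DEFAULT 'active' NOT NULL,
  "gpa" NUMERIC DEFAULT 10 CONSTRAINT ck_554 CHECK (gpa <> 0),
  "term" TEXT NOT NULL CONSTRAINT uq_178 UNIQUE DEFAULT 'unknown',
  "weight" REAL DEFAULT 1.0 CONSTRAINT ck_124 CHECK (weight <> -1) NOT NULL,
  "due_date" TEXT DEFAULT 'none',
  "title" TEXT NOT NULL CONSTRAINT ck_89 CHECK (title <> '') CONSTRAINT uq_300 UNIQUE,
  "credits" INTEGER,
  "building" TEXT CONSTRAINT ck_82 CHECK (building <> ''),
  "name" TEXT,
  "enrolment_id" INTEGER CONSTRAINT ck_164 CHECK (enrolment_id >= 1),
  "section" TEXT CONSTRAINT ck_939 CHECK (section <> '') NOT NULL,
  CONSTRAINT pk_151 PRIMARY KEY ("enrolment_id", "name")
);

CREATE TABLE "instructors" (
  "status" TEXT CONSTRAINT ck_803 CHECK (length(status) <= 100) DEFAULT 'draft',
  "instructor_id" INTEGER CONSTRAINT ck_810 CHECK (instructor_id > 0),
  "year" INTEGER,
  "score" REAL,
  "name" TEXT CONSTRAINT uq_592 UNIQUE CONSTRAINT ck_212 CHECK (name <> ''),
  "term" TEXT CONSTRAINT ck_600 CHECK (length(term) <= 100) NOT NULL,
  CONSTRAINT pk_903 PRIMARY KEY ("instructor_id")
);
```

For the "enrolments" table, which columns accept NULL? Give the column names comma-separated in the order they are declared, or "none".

gpa, due_date, credits, building

- grade: declared NOT NULL → not nullable.
- gpa: CHECK does not forbid NULL (a CHECK constraint passes when its expression is NULL) → nullable.
- term: declared NOT NULL → not nullable.
- weight: declared NOT NULL → not nullable.
- due_date: DEFAULT only fills an omitted column; an explicit NULL is still allowed → nullable.
- title: declared NOT NULL → not nullable.
- credits: no NOT NULL constraint applies → nullable.
- building: CHECK does not forbid NULL (a CHECK constraint passes when its expression is NULL) → nullable.
- name: part of the PRIMARY KEY, which implies NOT NULL → not nullable.
- enrolment_id: part of the PRIMARY KEY, which implies NOT NULL → not nullable.
- section: declared NOT NULL → not nullable.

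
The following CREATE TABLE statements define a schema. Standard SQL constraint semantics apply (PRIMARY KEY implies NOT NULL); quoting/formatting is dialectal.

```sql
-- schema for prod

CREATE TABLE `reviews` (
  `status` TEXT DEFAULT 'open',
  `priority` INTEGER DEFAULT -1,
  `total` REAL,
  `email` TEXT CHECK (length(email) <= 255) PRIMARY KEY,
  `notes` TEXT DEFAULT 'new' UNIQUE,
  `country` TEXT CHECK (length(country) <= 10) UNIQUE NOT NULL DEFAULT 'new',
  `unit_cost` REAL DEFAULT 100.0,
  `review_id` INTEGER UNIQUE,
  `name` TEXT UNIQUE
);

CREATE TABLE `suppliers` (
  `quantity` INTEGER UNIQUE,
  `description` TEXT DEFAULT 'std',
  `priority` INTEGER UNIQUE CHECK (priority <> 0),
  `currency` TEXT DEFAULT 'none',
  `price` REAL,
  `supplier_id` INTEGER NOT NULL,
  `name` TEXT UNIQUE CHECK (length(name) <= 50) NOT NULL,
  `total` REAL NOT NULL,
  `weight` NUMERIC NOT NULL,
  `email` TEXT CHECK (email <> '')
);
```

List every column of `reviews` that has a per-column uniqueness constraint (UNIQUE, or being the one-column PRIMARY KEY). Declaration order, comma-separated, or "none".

- status: no UNIQUE or single-column PK constraint.
- priority: no UNIQUE or single-column PK constraint.
- total: no UNIQUE or single-column PK constraint.
- email: single-column PRIMARY KEY → unique.
- notes: declared UNIQUE → unique.
- country: declared UNIQUE → unique.
- unit_cost: no UNIQUE or single-column PK constraint.
- review_id: declared UNIQUE → unique.
- name: declared UNIQUE → unique.

email, notes, country, review_id, name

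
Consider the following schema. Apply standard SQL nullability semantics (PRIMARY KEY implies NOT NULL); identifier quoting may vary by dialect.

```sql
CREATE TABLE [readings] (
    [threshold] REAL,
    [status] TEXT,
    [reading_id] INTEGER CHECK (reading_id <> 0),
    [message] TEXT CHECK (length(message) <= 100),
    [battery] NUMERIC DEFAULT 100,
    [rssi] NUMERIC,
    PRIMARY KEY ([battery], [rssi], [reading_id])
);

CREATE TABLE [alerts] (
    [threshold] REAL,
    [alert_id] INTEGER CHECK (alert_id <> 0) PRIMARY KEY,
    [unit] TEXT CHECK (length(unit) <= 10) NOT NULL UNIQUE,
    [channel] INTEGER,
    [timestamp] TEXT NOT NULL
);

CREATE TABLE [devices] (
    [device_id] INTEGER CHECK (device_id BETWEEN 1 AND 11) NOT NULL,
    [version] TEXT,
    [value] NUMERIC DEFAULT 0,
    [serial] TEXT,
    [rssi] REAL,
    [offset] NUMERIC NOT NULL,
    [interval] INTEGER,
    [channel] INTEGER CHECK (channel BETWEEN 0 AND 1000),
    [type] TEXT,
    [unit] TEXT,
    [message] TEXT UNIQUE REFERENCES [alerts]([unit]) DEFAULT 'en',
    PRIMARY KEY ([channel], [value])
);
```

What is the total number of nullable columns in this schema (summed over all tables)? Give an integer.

12

readings: 3 nullable (threshold, status, message — PK (battery, rssi, reading_id) and explicit NOT NULL columns excluded).
alerts: 2 nullable (threshold, channel — PK (alert_id) and explicit NOT NULL columns excluded).
devices: 7 nullable (version, serial, rssi, interval, type, unit, message — PK (channel, value) and explicit NOT NULL columns excluded).
Total: 3 + 2 + 7 = 12.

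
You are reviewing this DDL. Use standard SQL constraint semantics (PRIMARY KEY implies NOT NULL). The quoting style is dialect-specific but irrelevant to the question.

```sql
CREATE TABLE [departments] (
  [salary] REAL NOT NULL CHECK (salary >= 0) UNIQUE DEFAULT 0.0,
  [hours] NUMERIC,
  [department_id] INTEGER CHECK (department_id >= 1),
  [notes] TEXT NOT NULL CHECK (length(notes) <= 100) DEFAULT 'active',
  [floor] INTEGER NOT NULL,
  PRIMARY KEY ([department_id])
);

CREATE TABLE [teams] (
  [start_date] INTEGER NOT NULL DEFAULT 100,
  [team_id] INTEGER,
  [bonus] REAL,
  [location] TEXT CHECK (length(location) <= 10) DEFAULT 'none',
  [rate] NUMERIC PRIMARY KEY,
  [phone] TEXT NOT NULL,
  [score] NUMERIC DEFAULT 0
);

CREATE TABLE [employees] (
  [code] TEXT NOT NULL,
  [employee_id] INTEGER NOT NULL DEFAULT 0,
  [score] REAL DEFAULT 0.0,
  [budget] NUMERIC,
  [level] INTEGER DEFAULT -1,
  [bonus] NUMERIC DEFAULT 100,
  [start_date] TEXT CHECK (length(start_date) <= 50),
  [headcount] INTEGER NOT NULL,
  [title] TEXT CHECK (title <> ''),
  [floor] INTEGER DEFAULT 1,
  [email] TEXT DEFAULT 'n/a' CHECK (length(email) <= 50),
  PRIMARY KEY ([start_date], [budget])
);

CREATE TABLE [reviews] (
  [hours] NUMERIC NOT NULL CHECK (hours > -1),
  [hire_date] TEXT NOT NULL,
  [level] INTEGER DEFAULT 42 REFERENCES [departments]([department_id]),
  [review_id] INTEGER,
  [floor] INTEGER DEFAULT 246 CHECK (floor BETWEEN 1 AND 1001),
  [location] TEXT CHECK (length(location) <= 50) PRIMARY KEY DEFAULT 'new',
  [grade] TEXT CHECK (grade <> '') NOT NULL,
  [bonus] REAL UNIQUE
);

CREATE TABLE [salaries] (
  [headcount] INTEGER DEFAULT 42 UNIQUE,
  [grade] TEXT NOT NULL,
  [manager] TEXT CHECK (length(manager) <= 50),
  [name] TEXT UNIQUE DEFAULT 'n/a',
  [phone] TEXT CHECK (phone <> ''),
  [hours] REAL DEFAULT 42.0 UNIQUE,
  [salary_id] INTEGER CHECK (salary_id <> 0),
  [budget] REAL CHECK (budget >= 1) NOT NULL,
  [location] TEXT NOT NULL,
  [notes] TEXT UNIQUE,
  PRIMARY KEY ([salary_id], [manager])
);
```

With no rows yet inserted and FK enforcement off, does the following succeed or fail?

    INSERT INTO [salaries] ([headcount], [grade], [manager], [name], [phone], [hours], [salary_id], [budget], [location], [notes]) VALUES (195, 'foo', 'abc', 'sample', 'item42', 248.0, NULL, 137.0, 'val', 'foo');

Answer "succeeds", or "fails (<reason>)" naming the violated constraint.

salary_id is explicitly set to NULL, but salary_id is part of the PRIMARY KEY (implied NOT NULL).

fails (NOT NULL on salary_id)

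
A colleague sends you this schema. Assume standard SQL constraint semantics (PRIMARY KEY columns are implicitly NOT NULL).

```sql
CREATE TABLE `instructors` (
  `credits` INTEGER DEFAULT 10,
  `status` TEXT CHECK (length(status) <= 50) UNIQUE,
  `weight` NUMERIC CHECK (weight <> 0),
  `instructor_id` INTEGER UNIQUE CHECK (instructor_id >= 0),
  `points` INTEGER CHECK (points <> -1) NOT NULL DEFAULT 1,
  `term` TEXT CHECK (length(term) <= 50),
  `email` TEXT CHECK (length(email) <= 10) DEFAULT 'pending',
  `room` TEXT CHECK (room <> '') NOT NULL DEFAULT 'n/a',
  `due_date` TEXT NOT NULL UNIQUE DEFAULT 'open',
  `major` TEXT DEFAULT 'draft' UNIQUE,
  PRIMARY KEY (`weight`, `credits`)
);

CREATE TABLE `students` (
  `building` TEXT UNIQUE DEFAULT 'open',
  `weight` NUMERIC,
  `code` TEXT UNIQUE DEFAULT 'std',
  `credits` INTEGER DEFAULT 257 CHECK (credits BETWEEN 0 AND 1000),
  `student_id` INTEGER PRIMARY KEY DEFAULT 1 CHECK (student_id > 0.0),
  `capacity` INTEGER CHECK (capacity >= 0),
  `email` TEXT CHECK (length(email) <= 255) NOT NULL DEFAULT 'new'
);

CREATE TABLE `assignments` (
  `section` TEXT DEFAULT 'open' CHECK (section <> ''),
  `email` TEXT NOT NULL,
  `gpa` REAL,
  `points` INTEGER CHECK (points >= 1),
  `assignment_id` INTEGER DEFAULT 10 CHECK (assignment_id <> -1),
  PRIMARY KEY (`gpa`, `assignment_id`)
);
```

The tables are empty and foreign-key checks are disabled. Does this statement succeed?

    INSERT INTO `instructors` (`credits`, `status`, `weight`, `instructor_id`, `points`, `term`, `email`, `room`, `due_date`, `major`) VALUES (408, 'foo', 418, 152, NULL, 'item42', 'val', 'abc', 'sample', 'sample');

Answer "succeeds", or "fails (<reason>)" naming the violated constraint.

points is explicitly set to NULL, but points is declared NOT NULL.

fails (NOT NULL on points)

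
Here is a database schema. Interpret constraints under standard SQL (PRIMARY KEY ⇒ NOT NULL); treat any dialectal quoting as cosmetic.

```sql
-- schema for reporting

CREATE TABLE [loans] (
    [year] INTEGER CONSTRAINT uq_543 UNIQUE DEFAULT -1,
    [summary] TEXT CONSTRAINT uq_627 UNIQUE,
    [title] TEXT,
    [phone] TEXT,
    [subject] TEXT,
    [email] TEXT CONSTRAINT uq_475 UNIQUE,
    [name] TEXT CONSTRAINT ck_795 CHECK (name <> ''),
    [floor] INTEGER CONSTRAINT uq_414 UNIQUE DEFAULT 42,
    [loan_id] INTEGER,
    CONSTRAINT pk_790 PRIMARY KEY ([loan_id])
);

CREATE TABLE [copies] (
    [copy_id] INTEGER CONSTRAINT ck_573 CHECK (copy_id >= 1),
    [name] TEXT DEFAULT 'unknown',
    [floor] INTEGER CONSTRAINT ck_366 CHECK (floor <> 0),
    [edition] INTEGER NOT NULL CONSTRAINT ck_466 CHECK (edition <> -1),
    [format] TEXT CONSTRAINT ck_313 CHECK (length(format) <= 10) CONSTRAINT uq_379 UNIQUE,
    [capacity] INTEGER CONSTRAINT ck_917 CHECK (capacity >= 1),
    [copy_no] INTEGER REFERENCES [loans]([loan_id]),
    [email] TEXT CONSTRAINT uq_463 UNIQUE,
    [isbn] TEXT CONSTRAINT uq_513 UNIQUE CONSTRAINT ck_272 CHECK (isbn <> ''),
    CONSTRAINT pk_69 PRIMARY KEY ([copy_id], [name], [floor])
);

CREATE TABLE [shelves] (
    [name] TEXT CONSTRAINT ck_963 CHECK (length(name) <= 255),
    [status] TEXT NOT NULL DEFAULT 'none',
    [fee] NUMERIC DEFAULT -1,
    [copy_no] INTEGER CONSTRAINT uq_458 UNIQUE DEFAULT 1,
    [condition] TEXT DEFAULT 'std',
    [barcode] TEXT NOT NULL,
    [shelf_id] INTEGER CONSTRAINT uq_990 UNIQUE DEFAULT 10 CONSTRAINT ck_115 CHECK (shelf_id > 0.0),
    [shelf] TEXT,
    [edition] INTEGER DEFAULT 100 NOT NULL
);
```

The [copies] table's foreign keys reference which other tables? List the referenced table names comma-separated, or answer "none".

loans

- copy_no REFERENCES loans(loan_id).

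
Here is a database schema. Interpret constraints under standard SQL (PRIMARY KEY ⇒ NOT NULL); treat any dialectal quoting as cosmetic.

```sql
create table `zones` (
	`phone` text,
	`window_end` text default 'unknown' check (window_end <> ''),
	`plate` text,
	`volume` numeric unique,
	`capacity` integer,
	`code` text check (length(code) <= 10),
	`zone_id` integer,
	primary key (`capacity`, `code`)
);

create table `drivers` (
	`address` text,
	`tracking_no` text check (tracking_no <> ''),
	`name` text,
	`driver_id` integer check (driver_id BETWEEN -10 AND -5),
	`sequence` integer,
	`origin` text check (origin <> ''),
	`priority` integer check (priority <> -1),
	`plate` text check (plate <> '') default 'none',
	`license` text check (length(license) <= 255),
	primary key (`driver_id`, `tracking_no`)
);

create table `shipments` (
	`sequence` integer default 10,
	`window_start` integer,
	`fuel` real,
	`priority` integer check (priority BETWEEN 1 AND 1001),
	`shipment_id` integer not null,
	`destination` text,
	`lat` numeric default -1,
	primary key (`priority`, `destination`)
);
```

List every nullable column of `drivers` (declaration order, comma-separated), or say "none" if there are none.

address, name, sequence, origin, priority, plate, license

- address: no NOT NULL constraint applies → nullable.
- tracking_no: part of the PRIMARY KEY, which implies NOT NULL → not nullable.
- name: no NOT NULL constraint applies → nullable.
- driver_id: part of the PRIMARY KEY, which implies NOT NULL → not nullable.
- sequence: no NOT NULL constraint applies → nullable.
- origin: CHECK does not forbid NULL (a CHECK constraint passes when its expression is NULL) → nullable.
- priority: CHECK does not forbid NULL (a CHECK constraint passes when its expression is NULL) → nullable.
- plate: CHECK does not forbid NULL (a CHECK constraint passes when its expression is NULL) → nullable.
- license: CHECK does not forbid NULL (a CHECK constraint passes when its expression is NULL) → nullable.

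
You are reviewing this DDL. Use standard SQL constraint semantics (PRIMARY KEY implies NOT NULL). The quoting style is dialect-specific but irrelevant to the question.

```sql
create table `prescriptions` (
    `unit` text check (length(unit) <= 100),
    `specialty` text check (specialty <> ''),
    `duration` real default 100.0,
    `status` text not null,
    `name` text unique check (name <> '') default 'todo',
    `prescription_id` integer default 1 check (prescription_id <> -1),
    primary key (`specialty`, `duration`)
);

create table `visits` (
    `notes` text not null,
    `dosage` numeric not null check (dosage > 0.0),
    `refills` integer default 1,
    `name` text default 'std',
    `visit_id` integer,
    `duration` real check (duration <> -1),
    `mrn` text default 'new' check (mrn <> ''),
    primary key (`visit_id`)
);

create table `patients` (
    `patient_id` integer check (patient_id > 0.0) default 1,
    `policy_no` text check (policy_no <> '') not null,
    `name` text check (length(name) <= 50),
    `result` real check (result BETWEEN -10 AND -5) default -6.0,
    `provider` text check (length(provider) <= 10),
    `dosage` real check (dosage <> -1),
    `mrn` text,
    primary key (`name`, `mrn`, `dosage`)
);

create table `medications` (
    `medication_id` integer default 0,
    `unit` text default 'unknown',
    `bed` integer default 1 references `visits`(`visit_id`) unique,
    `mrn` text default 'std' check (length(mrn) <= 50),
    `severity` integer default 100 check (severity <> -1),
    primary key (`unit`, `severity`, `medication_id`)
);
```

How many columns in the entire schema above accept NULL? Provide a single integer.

prescriptions: 3 nullable (unit, name, prescription_id — PK (specialty, duration) and explicit NOT NULL columns excluded).
visits: 4 nullable (refills, name, duration, mrn — PK (visit_id) and explicit NOT NULL columns excluded).
patients: 3 nullable (patient_id, result, provider — PK (name, mrn, dosage) and explicit NOT NULL columns excluded).
medications: 2 nullable (bed, mrn — PK (unit, severity, medication_id) and explicit NOT NULL columns excluded).
Total: 3 + 4 + 3 + 2 = 12.

12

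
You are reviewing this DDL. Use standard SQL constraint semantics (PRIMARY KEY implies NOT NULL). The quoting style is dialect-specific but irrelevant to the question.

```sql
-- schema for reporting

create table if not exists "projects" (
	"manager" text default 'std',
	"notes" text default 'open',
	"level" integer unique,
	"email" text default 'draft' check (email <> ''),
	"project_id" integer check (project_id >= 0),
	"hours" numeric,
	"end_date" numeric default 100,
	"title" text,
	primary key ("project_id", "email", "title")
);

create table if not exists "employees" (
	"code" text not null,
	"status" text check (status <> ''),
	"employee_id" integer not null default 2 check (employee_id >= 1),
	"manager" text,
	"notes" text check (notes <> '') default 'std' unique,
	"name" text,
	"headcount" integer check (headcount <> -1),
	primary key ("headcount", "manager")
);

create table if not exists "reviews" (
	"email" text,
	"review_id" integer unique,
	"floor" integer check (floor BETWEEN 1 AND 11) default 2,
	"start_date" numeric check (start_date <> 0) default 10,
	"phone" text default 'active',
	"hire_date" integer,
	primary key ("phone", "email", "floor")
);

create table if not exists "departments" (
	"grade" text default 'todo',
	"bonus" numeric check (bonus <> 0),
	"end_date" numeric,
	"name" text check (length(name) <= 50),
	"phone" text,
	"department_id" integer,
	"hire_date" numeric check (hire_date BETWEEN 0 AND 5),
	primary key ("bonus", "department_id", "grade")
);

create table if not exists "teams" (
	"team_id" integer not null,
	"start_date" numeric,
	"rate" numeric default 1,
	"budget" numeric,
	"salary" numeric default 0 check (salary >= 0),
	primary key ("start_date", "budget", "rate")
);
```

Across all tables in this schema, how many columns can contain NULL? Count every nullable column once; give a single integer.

projects: 5 nullable (manager, notes, level, hours, end_date — PK (project_id, email, title) and explicit NOT NULL columns excluded).
employees: 3 nullable (status, notes, name — PK (headcount, manager) and explicit NOT NULL columns excluded).
reviews: 3 nullable (review_id, start_date, hire_date — PK (phone, email, floor) and explicit NOT NULL columns excluded).
departments: 4 nullable (end_date, name, phone, hire_date — PK (bonus, department_id, grade) and explicit NOT NULL columns excluded).
teams: 1 nullable (salary — PK (start_date, budget, rate) and explicit NOT NULL columns excluded).
Total: 5 + 3 + 3 + 4 + 1 = 16.

16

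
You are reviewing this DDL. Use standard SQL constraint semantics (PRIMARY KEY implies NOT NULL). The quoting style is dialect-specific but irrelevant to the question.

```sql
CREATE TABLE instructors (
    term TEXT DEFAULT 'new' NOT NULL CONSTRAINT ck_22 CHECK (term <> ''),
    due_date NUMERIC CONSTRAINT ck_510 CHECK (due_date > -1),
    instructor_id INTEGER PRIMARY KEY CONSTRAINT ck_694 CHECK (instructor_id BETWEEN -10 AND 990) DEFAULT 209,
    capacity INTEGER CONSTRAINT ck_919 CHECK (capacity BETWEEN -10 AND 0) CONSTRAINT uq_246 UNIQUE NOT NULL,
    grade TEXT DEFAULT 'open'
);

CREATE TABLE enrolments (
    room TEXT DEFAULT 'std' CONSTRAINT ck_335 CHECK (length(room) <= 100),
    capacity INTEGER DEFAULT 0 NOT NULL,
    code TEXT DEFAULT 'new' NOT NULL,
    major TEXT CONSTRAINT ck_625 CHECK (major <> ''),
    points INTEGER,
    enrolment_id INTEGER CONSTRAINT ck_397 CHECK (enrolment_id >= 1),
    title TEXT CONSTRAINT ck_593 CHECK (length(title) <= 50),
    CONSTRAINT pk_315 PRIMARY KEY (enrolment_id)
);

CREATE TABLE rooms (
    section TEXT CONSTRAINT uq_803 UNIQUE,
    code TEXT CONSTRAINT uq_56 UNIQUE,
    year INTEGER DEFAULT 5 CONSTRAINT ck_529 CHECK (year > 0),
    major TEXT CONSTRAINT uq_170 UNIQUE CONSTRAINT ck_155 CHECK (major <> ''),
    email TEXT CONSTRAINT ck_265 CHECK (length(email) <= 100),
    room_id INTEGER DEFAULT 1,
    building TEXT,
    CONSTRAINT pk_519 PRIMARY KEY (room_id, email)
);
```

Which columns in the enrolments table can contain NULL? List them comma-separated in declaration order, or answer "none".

room, major, points, title

- room: CHECK does not forbid NULL (a CHECK constraint passes when its expression is NULL) → nullable.
- capacity: declared NOT NULL → not nullable.
- code: declared NOT NULL → not nullable.
- major: CHECK does not forbid NULL (a CHECK constraint passes when its expression is NULL) → nullable.
- points: no NOT NULL constraint applies → nullable.
- enrolment_id: part of the PRIMARY KEY, which implies NOT NULL → not nullable.
- title: CHECK does not forbid NULL (a CHECK constraint passes when its expression is NULL) → nullable.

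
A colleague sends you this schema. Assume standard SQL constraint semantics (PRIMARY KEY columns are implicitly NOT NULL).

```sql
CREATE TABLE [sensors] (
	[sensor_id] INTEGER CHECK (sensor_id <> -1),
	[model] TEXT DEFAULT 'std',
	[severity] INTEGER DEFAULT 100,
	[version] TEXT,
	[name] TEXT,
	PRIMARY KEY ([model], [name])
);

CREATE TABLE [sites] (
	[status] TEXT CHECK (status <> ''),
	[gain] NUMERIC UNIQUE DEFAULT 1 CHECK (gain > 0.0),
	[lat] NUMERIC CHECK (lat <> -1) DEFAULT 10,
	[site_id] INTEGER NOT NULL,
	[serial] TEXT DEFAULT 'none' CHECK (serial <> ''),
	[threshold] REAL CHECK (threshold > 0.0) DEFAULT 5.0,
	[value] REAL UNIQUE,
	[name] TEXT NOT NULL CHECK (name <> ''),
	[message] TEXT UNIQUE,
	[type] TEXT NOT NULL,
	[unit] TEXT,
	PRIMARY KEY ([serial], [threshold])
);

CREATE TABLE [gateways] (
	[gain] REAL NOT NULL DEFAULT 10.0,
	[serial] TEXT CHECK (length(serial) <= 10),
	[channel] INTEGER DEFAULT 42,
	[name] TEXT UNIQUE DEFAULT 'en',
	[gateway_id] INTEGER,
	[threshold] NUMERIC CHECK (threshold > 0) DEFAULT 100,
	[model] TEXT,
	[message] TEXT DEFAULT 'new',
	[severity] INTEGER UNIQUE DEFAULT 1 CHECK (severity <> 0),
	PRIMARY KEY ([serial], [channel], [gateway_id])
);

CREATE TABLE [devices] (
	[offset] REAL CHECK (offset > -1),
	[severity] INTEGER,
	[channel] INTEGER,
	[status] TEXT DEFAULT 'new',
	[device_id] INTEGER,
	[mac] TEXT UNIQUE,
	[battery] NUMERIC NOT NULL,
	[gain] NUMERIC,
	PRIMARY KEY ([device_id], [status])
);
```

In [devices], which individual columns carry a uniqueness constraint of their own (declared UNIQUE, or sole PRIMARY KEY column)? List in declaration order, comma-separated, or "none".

mac

- offset: no UNIQUE or single-column PK constraint.
- severity: no UNIQUE or single-column PK constraint.
- channel: no UNIQUE or single-column PK constraint.
- status: part of a composite PRIMARY KEY — only the tuple is unique, not this column on its own.
- device_id: part of a composite PRIMARY KEY — only the tuple is unique, not this column on its own.
- mac: declared UNIQUE → unique.
- battery: no UNIQUE or single-column PK constraint.
- gain: no UNIQUE or single-column PK constraint.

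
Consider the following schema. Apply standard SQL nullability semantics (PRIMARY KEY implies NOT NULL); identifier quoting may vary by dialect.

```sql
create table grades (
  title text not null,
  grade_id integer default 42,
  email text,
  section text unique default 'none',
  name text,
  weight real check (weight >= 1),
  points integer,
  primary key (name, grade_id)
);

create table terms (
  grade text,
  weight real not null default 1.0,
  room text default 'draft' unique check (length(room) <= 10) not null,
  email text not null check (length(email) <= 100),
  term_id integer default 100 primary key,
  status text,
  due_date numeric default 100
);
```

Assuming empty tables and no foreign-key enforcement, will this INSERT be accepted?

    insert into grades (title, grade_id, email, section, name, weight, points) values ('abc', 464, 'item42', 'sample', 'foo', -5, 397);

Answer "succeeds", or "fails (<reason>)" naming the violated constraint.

fails (CHECK on weight)

The value -5 for weight violates CHECK (weight >= 1).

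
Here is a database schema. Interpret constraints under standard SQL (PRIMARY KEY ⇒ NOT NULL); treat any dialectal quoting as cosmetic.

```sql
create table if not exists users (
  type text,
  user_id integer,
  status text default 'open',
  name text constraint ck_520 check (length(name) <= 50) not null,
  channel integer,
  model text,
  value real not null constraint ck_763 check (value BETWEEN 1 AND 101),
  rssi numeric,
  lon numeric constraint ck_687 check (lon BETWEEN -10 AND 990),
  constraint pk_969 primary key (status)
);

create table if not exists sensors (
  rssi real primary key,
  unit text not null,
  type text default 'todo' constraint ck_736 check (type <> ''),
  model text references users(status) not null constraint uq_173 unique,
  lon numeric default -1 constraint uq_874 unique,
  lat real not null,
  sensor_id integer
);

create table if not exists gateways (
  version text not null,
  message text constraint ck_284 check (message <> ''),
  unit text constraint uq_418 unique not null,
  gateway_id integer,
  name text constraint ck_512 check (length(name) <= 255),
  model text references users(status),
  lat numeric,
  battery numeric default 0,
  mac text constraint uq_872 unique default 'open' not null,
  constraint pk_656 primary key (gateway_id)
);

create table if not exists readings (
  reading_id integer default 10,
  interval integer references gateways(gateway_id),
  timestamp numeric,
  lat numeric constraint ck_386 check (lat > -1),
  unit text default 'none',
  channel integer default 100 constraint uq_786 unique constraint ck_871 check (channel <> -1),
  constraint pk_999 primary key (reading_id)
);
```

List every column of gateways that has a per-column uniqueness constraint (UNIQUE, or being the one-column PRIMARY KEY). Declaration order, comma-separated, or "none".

unit, gateway_id, mac

- version: no UNIQUE or single-column PK constraint.
- message: no UNIQUE or single-column PK constraint.
- unit: declared UNIQUE → unique.
- gateway_id: single-column PRIMARY KEY → unique.
- name: no UNIQUE or single-column PK constraint.
- model: no UNIQUE or single-column PK constraint.
- lat: no UNIQUE or single-column PK constraint.
- battery: no UNIQUE or single-column PK constraint.
- mac: declared UNIQUE → unique.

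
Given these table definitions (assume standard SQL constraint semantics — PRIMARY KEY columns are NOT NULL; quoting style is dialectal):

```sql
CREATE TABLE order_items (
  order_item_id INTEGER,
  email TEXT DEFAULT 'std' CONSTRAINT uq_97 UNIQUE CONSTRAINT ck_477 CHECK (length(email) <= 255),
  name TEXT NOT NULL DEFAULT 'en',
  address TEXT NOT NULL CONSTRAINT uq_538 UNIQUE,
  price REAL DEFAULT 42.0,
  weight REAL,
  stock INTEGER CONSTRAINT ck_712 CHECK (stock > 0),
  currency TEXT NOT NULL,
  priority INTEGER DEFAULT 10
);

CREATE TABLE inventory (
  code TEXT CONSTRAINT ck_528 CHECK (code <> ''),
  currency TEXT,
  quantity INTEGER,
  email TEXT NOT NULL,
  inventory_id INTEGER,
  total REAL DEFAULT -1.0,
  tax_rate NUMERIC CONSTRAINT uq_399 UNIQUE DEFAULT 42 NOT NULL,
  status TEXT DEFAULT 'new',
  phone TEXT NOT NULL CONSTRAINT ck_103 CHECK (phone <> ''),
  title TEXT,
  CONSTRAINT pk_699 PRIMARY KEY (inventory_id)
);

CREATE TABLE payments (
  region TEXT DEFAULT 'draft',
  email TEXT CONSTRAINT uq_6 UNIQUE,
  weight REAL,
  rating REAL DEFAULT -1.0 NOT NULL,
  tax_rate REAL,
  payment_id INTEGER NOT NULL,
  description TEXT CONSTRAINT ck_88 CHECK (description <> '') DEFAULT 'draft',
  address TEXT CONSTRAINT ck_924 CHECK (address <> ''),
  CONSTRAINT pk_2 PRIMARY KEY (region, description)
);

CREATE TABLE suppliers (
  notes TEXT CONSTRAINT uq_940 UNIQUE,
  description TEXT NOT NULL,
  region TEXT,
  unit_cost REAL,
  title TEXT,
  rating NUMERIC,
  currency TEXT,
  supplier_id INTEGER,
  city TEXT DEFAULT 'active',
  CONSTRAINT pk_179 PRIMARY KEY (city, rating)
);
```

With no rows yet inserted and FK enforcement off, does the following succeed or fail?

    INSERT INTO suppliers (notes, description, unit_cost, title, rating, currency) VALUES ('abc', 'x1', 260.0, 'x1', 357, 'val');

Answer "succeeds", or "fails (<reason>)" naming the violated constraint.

succeeds

NOT NULL columns: city defaults to 'active'; description is supplied; rating is supplied.
No constraint is violated.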